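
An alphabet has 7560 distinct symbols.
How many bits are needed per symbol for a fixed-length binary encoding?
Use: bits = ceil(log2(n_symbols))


log2(7560) = 12.8842
Bracket: 2^12 = 4096 < 7560 <= 2^13 = 8192
So ceil(log2(7560)) = 13

bits = ceil(log2(7560)) = ceil(12.8842) = 13 bits


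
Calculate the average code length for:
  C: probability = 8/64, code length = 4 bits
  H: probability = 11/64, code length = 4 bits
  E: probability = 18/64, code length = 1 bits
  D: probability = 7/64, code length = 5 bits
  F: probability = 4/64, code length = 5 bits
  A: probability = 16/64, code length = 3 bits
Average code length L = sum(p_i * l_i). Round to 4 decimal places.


Weighted contributions p_i * l_i:
  C: (8/64) * 4 = 32/64
  H: (11/64) * 4 = 44/64
  E: (18/64) * 1 = 18/64
  D: (7/64) * 5 = 35/64
  F: (4/64) * 5 = 20/64
  A: (16/64) * 3 = 48/64
Sum = (32 + 44 + 18 + 35 + 20 + 48)/64 = 197/64

L = 197/64 = 3.0781 bits/symbol


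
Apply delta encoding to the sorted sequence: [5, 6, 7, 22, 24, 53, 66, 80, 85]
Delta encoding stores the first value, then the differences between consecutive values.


First value: 5
Deltas:
  6 - 5 = 1
  7 - 6 = 1
  22 - 7 = 15
  24 - 22 = 2
  53 - 24 = 29
  66 - 53 = 13
  80 - 66 = 14
  85 - 80 = 5


Delta encoded: [5, 1, 1, 15, 2, 29, 13, 14, 5]


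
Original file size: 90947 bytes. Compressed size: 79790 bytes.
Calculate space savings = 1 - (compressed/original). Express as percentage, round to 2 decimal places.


ratio = compressed/original = 79790/90947 = 0.877324
savings = 1 - ratio = 1 - 0.877324 = 0.122676
as a percentage: 0.122676 * 100 = 12.27%

Space savings = 1 - 79790/90947 = 12.27%


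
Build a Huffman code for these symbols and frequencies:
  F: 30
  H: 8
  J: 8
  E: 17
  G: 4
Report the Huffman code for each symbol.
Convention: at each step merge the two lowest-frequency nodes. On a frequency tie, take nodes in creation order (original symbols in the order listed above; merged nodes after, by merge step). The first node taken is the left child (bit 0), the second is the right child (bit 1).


Huffman tree construction:
Step 1: Merge G(4) + H(8) = 12
Step 2: Merge J(8) + (G+H)(12) = 20
Step 3: Merge E(17) + (J+(G+H))(20) = 37
Step 4: Merge F(30) + (E+(J+(G+H)))(37) = 67
Read each symbol's code off the tree from the root (left child = 0, right child = 1).

Codes:
  F: 0 (length 1)
  H: 1111 (length 4)
  J: 110 (length 3)
  E: 10 (length 2)
  G: 1110 (length 4)
Average code length: 136/67 = 2.0299 bits/symbol


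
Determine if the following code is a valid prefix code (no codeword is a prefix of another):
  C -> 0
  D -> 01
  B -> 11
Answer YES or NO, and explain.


Checking each pair (does one codeword prefix another?):
  C='0' vs D='01': prefix -- VIOLATION

NO -- this is NOT a valid prefix code. C (0) is a prefix of D (01).


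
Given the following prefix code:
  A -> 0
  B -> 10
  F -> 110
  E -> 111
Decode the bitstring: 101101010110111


Decoding step by step:
Bits 10 -> B
Bits 110 -> F
Bits 10 -> B
Bits 10 -> B
Bits 110 -> F
Bits 111 -> E


Decoded message: BFBBFE


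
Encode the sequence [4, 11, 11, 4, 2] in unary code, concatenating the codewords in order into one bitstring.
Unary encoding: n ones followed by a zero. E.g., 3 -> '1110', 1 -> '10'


Encode each number as n ones followed by a terminating 0:
  4 -> 11110 (5 bits)
  11 -> 111111111110 (12 bits)
  11 -> 111111111110 (12 bits)
  4 -> 11110 (5 bits)
  2 -> 110 (3 bits)
Total length = 5 + 12 + 12 + 5 + 3 = 37 bits.

Unary([4, 11, 11, 4, 2]) = 1111011111111111011111111111011110110 (37 bits)


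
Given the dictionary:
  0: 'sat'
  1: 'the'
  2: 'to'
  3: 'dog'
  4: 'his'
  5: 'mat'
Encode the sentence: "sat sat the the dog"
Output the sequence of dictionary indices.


Look up each word in the dictionary:
  'sat' -> 0
  'sat' -> 0
  'the' -> 1
  'the' -> 1
  'dog' -> 3

Encoded: [0, 0, 1, 1, 3]


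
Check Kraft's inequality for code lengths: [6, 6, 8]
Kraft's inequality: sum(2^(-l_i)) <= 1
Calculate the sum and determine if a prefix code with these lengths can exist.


Sum = 2^(-6) + 2^(-6) + 2^(-8)
    = 0.015625 + 0.015625 + 0.00390625
    = 9/256 = 0.03515625
Since 0.03515625 <= 1, Kraft's inequality IS satisfied.
A prefix code with these lengths CAN exist.

Kraft sum = 0.03515625. Satisfied.


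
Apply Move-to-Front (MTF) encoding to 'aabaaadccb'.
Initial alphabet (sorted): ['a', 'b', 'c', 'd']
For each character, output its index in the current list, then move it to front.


MTF encoding:
'a': index 0 in ['a', 'b', 'c', 'd'] -> ['a', 'b', 'c', 'd']
'a': index 0 in ['a', 'b', 'c', 'd'] -> ['a', 'b', 'c', 'd']
'b': index 1 in ['a', 'b', 'c', 'd'] -> ['b', 'a', 'c', 'd']
'a': index 1 in ['b', 'a', 'c', 'd'] -> ['a', 'b', 'c', 'd']
'a': index 0 in ['a', 'b', 'c', 'd'] -> ['a', 'b', 'c', 'd']
'a': index 0 in ['a', 'b', 'c', 'd'] -> ['a', 'b', 'c', 'd']
'd': index 3 in ['a', 'b', 'c', 'd'] -> ['d', 'a', 'b', 'c']
'c': index 3 in ['d', 'a', 'b', 'c'] -> ['c', 'd', 'a', 'b']
'c': index 0 in ['c', 'd', 'a', 'b'] -> ['c', 'd', 'a', 'b']
'b': index 3 in ['c', 'd', 'a', 'b'] -> ['b', 'c', 'd', 'a']


Output: [0, 0, 1, 1, 0, 0, 3, 3, 0, 3]


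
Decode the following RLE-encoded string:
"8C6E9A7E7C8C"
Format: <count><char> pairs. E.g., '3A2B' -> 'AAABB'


Expanding each <count><char> pair:
  8C -> 'CCCCCCCC'
  6E -> 'EEEEEE'
  9A -> 'AAAAAAAAA'
  7E -> 'EEEEEEE'
  7C -> 'CCCCCCC'
  8C -> 'CCCCCCCC'

Decoded = CCCCCCCCEEEEEEAAAAAAAAAEEEEEEECCCCCCCCCCCCCCC


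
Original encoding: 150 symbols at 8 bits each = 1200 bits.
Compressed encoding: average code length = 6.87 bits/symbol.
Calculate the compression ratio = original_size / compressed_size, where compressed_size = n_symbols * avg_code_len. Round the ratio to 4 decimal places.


original_size = n_symbols * orig_bits = 150 * 8 = 1200 bits
compressed_size = n_symbols * avg_code_len = 150 * 6.87 = 1030.5 bits
ratio = original_size / compressed_size = 1200 / 1030.5 = 1.1645

Compression ratio = 1.1645


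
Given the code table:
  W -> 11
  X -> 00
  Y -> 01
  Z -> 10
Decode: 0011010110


Decoding:
00 -> X
11 -> W
01 -> Y
01 -> Y
10 -> Z


Result: XWYYZ


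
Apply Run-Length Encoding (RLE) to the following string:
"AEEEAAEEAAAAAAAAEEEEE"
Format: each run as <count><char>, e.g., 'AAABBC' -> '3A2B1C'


Scanning runs left to right:
  i=0: run of 'A' x 1 -> '1A'
  i=1: run of 'E' x 3 -> '3E'
  i=4: run of 'A' x 2 -> '2A'
  i=6: run of 'E' x 2 -> '2E'
  i=8: run of 'A' x 8 -> '8A'
  i=16: run of 'E' x 5 -> '5E'

RLE = 1A3E2A2E8A5E


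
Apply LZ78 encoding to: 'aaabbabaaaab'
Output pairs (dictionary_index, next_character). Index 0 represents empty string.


LZ78 encoding steps:
Dictionary: {0: ''}
Step 1: w='' (idx 0), next='a' -> output (0, 'a'), add 'a' as idx 1
Step 2: w='a' (idx 1), next='a' -> output (1, 'a'), add 'aa' as idx 2
Step 3: w='' (idx 0), next='b' -> output (0, 'b'), add 'b' as idx 3
Step 4: w='b' (idx 3), next='a' -> output (3, 'a'), add 'ba' as idx 4
Step 5: w='ba' (idx 4), next='a' -> output (4, 'a'), add 'baa' as idx 5
Step 6: w='aa' (idx 2), next='b' -> output (2, 'b'), add 'aab' as idx 6


Encoded: [(0, 'a'), (1, 'a'), (0, 'b'), (3, 'a'), (4, 'a'), (2, 'b')]


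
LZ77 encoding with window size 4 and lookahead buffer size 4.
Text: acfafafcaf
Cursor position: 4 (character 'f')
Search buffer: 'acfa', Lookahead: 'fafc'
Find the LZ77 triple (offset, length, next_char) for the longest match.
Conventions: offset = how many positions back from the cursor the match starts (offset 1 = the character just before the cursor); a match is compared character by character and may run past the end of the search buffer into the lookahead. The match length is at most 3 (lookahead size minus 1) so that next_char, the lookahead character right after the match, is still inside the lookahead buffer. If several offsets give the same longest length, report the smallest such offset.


Try each offset into the search buffer:
  offset=1 (pos 3, char 'a'): match length 0
  offset=2 (pos 2, char 'f'): match length 3
  offset=3 (pos 1, char 'c'): match length 0
  offset=4 (pos 0, char 'a'): match length 0
Longest match has length 3 at offset 2.
next_char = character at position 4 + 3 = 7 -> 'c'

Best match: offset=2, length=3 (matching 'faf' starting at position 2)
LZ77 triple: (2, 3, 'c')


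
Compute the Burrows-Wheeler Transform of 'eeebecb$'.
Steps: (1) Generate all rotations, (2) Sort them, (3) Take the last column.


Rotations (sorted):
  0: $eeebecb -> last char: b
  1: b$eeebec -> last char: c
  2: becb$eee -> last char: e
  3: cb$eeebe -> last char: e
  4: ebecb$ee -> last char: e
  5: ecb$eeeb -> last char: b
  6: eebecb$e -> last char: e
  7: eeebecb$ -> last char: $


BWT = bceeebe$


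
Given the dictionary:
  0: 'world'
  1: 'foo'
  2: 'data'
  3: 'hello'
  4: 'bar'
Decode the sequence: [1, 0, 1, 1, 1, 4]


Look up each index in the dictionary:
  1 -> 'foo'
  0 -> 'world'
  1 -> 'foo'
  1 -> 'foo'
  1 -> 'foo'
  4 -> 'bar'

Decoded: "foo world foo foo foo bar"


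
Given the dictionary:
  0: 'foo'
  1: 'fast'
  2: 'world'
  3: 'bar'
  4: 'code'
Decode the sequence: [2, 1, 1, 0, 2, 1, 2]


Look up each index in the dictionary:
  2 -> 'world'
  1 -> 'fast'
  1 -> 'fast'
  0 -> 'foo'
  2 -> 'world'
  1 -> 'fast'
  2 -> 'world'

Decoded: "world fast fast foo world fast world"


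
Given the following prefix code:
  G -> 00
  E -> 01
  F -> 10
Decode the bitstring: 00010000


Decoding step by step:
Bits 00 -> G
Bits 01 -> E
Bits 00 -> G
Bits 00 -> G


Decoded message: GEGG


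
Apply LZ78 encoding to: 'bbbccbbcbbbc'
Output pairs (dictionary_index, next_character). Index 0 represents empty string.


LZ78 encoding steps:
Dictionary: {0: ''}
Step 1: w='' (idx 0), next='b' -> output (0, 'b'), add 'b' as idx 1
Step 2: w='b' (idx 1), next='b' -> output (1, 'b'), add 'bb' as idx 2
Step 3: w='' (idx 0), next='c' -> output (0, 'c'), add 'c' as idx 3
Step 4: w='c' (idx 3), next='b' -> output (3, 'b'), add 'cb' as idx 4
Step 5: w='b' (idx 1), next='c' -> output (1, 'c'), add 'bc' as idx 5
Step 6: w='bb' (idx 2), next='b' -> output (2, 'b'), add 'bbb' as idx 6
Step 7: w='c' (idx 3), end of input -> output (3, '')


Encoded: [(0, 'b'), (1, 'b'), (0, 'c'), (3, 'b'), (1, 'c'), (2, 'b'), (3, '')]


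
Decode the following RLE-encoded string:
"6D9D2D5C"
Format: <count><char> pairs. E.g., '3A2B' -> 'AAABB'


Expanding each <count><char> pair:
  6D -> 'DDDDDD'
  9D -> 'DDDDDDDDD'
  2D -> 'DD'
  5C -> 'CCCCC'

Decoded = DDDDDDDDDDDDDDDDDCCCCC


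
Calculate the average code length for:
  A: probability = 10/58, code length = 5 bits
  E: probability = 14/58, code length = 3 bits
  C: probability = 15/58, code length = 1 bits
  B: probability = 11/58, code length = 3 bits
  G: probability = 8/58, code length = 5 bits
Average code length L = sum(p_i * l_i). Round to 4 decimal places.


Weighted contributions p_i * l_i:
  A: (10/58) * 5 = 50/58
  E: (14/58) * 3 = 42/58
  C: (15/58) * 1 = 15/58
  B: (11/58) * 3 = 33/58
  G: (8/58) * 5 = 40/58
Sum = (50 + 42 + 15 + 33 + 40)/58 = 180/58

L = 180/58 = 3.1034 bits/symbol


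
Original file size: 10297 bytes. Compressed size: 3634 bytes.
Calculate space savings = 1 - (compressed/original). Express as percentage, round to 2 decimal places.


ratio = compressed/original = 3634/10297 = 0.352918
savings = 1 - ratio = 1 - 0.352918 = 0.647082
as a percentage: 0.647082 * 100 = 64.71%

Space savings = 1 - 3634/10297 = 64.71%


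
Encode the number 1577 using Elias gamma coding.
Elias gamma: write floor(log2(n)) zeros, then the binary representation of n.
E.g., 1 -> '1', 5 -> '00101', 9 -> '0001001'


num_bits = floor(log2(1577)) + 1 = 11
leading_zeros = num_bits - 1 = 10
binary(1577) = 11000101001

Elias gamma(1577) = '0000000000' + '11000101001' = 000000000011000101001 (21 bits)


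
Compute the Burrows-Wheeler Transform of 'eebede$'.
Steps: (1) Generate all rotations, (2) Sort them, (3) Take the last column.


Rotations (sorted):
  0: $eebede -> last char: e
  1: bede$ee -> last char: e
  2: de$eebe -> last char: e
  3: e$eebed -> last char: d
  4: ebede$e -> last char: e
  5: ede$eeb -> last char: b
  6: eebede$ -> last char: $


BWT = eeedeb$


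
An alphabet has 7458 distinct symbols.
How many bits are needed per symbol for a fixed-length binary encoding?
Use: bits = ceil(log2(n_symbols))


log2(7458) = 12.8646
Bracket: 2^12 = 4096 < 7458 <= 2^13 = 8192
So ceil(log2(7458)) = 13

bits = ceil(log2(7458)) = ceil(12.8646) = 13 bits


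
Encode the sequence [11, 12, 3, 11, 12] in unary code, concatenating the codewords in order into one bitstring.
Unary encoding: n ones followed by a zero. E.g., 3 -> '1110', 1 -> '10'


Encode each number as n ones followed by a terminating 0:
  11 -> 111111111110 (12 bits)
  12 -> 1111111111110 (13 bits)
  3 -> 1110 (4 bits)
  11 -> 111111111110 (12 bits)
  12 -> 1111111111110 (13 bits)
Total length = 12 + 13 + 4 + 12 + 13 = 54 bits.

Unary([11, 12, 3, 11, 12]) = 111111111110111111111111011101111111111101111111111110 (54 bits)


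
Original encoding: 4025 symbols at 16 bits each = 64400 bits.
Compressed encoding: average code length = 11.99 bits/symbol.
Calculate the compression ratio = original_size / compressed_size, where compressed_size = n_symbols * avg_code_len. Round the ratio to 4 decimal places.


original_size = n_symbols * orig_bits = 4025 * 16 = 64400 bits
compressed_size = n_symbols * avg_code_len = 4025 * 11.99 = 48259.75 bits
ratio = original_size / compressed_size = 64400 / 48259.75 = 1.3344

Compression ratio = 1.3344


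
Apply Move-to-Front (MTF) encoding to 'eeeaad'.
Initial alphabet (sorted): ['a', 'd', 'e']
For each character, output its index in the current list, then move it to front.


MTF encoding:
'e': index 2 in ['a', 'd', 'e'] -> ['e', 'a', 'd']
'e': index 0 in ['e', 'a', 'd'] -> ['e', 'a', 'd']
'e': index 0 in ['e', 'a', 'd'] -> ['e', 'a', 'd']
'a': index 1 in ['e', 'a', 'd'] -> ['a', 'e', 'd']
'a': index 0 in ['a', 'e', 'd'] -> ['a', 'e', 'd']
'd': index 2 in ['a', 'e', 'd'] -> ['d', 'a', 'e']


Output: [2, 0, 0, 1, 0, 2]


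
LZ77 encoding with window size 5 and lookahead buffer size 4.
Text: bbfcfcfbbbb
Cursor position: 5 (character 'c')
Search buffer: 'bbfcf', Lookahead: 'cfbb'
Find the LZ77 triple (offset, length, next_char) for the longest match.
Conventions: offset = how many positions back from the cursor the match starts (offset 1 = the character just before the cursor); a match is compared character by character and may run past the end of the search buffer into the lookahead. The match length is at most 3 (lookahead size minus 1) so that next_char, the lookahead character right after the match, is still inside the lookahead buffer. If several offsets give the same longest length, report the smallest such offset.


Try each offset into the search buffer:
  offset=1 (pos 4, char 'f'): match length 0
  offset=2 (pos 3, char 'c'): match length 2
  offset=3 (pos 2, char 'f'): match length 0
  offset=4 (pos 1, char 'b'): match length 0
  offset=5 (pos 0, char 'b'): match length 0
Longest match has length 2 at offset 2.
next_char = character at position 5 + 2 = 7 -> 'b'

Best match: offset=2, length=2 (matching 'cf' starting at position 3)
LZ77 triple: (2, 2, 'b')


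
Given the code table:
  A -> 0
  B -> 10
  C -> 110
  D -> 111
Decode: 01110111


Decoding:
0 -> A
111 -> D
0 -> A
111 -> D


Result: ADAD


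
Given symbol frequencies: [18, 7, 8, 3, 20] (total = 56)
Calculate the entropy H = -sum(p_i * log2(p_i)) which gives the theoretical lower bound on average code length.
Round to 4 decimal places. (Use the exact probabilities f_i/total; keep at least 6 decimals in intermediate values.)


Per-symbol terms -p_i * log2(p_i) with p_i = f_i/56:
  p = 18/56 = 0.321429: log2(p) = -1.637430, -p*log2(p) = 0.526317
  p = 7/56 = 0.125000: log2(p) = -3.000000, -p*log2(p) = 0.375000
  p = 8/56 = 0.142857: log2(p) = -2.807355, -p*log2(p) = 0.401051
  p = 3/56 = 0.053571: log2(p) = -4.222392, -p*log2(p) = 0.226200
  p = 20/56 = 0.357143: log2(p) = -1.485427, -p*log2(p) = 0.530510
H = 0.526317 + 0.375000 + 0.401051 + 0.226200 + 0.530510 = 2.059078

H = 2.0591 bits/symbol


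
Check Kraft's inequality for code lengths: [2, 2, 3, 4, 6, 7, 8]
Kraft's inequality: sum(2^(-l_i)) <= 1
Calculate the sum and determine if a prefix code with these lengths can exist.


Sum = 2^(-2) + 2^(-2) + 2^(-3) + 2^(-4) + 2^(-6) + 2^(-7) + 2^(-8)
    = 0.25 + 0.25 + 0.125 + 0.0625 + 0.015625 + 0.0078125 + 0.00390625
    = 183/256 = 0.71484375
Since 0.71484375 <= 1, Kraft's inequality IS satisfied.
A prefix code with these lengths CAN exist.

Kraft sum = 0.71484375. Satisfied.


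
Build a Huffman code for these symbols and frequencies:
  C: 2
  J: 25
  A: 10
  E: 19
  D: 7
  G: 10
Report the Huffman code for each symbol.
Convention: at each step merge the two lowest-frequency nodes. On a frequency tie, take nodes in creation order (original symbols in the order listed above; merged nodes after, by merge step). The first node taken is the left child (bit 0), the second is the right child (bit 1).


Huffman tree construction:
Step 1: Merge C(2) + D(7) = 9
Step 2: Merge (C+D)(9) + A(10) = 19
Step 3: Merge G(10) + E(19) = 29
Step 4: Merge ((C+D)+A)(19) + J(25) = 44
Step 5: Merge (G+E)(29) + (((C+D)+A)+J)(44) = 73
Read each symbol's code off the tree from the root (left child = 0, right child = 1).

Codes:
  C: 1000 (length 4)
  J: 11 (length 2)
  A: 101 (length 3)
  E: 01 (length 2)
  D: 1001 (length 4)
  G: 00 (length 2)
Average code length: 174/73 = 2.3836 bits/symbol


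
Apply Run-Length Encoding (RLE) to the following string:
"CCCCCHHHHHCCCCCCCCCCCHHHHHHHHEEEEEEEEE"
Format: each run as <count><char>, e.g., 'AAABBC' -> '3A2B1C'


Scanning runs left to right:
  i=0: run of 'C' x 5 -> '5C'
  i=5: run of 'H' x 5 -> '5H'
  i=10: run of 'C' x 11 -> '11C'
  i=21: run of 'H' x 8 -> '8H'
  i=29: run of 'E' x 9 -> '9E'

RLE = 5C5H11C8H9E


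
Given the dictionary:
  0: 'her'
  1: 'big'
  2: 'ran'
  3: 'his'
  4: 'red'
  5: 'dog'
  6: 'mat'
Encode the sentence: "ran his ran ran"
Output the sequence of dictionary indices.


Look up each word in the dictionary:
  'ran' -> 2
  'his' -> 3
  'ran' -> 2
  'ran' -> 2

Encoded: [2, 3, 2, 2]


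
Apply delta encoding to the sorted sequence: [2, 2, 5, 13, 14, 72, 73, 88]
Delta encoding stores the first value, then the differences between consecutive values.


First value: 2
Deltas:
  2 - 2 = 0
  5 - 2 = 3
  13 - 5 = 8
  14 - 13 = 1
  72 - 14 = 58
  73 - 72 = 1
  88 - 73 = 15


Delta encoded: [2, 0, 3, 8, 1, 58, 1, 15]


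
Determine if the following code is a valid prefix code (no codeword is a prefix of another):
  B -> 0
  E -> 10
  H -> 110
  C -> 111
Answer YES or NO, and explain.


Checking each pair (does one codeword prefix another?):
  B='0' vs E='10': no prefix
  B='0' vs H='110': no prefix
  B='0' vs C='111': no prefix
  E='10' vs B='0': no prefix
  E='10' vs H='110': no prefix
  E='10' vs C='111': no prefix
  H='110' vs B='0': no prefix
  H='110' vs E='10': no prefix
  H='110' vs C='111': no prefix
  C='111' vs B='0': no prefix
  C='111' vs E='10': no prefix
  C='111' vs H='110': no prefix
No violation found over all pairs.

YES -- this is a valid prefix code. No codeword is a prefix of any other codeword.


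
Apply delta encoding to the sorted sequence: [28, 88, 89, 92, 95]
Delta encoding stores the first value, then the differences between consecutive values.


First value: 28
Deltas:
  88 - 28 = 60
  89 - 88 = 1
  92 - 89 = 3
  95 - 92 = 3


Delta encoded: [28, 60, 1, 3, 3]


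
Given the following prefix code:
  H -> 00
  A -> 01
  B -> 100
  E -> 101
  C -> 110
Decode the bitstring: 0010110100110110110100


Decoding step by step:
Bits 00 -> H
Bits 101 -> E
Bits 101 -> E
Bits 00 -> H
Bits 110 -> C
Bits 110 -> C
Bits 110 -> C
Bits 100 -> B


Decoded message: HEEHCCCB


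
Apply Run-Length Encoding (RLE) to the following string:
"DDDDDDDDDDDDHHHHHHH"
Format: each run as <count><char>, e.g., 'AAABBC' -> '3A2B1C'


Scanning runs left to right:
  i=0: run of 'D' x 12 -> '12D'
  i=12: run of 'H' x 7 -> '7H'

RLE = 12D7H


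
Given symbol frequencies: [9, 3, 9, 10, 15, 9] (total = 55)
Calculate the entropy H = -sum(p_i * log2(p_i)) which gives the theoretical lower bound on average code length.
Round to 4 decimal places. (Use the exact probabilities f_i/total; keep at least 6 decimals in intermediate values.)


Per-symbol terms -p_i * log2(p_i) with p_i = f_i/55:
  p = 9/55 = 0.163636: log2(p) = -2.611435, -p*log2(p) = 0.427326
  p = 3/55 = 0.054545: log2(p) = -4.196397, -p*log2(p) = 0.228894
  p = 9/55 = 0.163636: log2(p) = -2.611435, -p*log2(p) = 0.427326
  p = 10/55 = 0.181818: log2(p) = -2.459432, -p*log2(p) = 0.447169
  p = 15/55 = 0.272727: log2(p) = -1.874469, -p*log2(p) = 0.511219
  p = 9/55 = 0.163636: log2(p) = -2.611435, -p*log2(p) = 0.427326
H = 0.427326 + 0.228894 + 0.427326 + 0.447169 + 0.511219 + 0.427326 = 2.469260

H = 2.4693 bits/symbol


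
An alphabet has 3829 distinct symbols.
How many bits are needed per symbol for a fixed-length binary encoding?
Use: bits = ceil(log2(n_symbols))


log2(3829) = 11.9028
Bracket: 2^11 = 2048 < 3829 <= 2^12 = 4096
So ceil(log2(3829)) = 12

bits = ceil(log2(3829)) = ceil(11.9028) = 12 bits


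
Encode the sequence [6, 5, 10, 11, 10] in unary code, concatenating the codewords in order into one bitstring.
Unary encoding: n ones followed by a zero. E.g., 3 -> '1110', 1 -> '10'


Encode each number as n ones followed by a terminating 0:
  6 -> 1111110 (7 bits)
  5 -> 111110 (6 bits)
  10 -> 11111111110 (11 bits)
  11 -> 111111111110 (12 bits)
  10 -> 11111111110 (11 bits)
Total length = 7 + 6 + 11 + 12 + 11 = 47 bits.

Unary([6, 5, 10, 11, 10]) = 11111101111101111111111011111111111011111111110 (47 bits)


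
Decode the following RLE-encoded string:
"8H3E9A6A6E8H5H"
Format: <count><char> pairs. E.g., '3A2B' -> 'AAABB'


Expanding each <count><char> pair:
  8H -> 'HHHHHHHH'
  3E -> 'EEE'
  9A -> 'AAAAAAAAA'
  6A -> 'AAAAAA'
  6E -> 'EEEEEE'
  8H -> 'HHHHHHHH'
  5H -> 'HHHHH'

Decoded = HHHHHHHHEEEAAAAAAAAAAAAAAAEEEEEEHHHHHHHHHHHHH


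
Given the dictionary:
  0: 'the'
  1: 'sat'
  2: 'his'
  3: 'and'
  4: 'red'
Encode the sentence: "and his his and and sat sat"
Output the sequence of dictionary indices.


Look up each word in the dictionary:
  'and' -> 3
  'his' -> 2
  'his' -> 2
  'and' -> 3
  'and' -> 3
  'sat' -> 1
  'sat' -> 1

Encoded: [3, 2, 2, 3, 3, 1, 1]


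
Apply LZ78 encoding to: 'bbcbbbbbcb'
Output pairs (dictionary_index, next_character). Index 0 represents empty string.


LZ78 encoding steps:
Dictionary: {0: ''}
Step 1: w='' (idx 0), next='b' -> output (0, 'b'), add 'b' as idx 1
Step 2: w='b' (idx 1), next='c' -> output (1, 'c'), add 'bc' as idx 2
Step 3: w='b' (idx 1), next='b' -> output (1, 'b'), add 'bb' as idx 3
Step 4: w='bb' (idx 3), next='b' -> output (3, 'b'), add 'bbb' as idx 4
Step 5: w='' (idx 0), next='c' -> output (0, 'c'), add 'c' as idx 5
Step 6: w='b' (idx 1), end of input -> output (1, '')


Encoded: [(0, 'b'), (1, 'c'), (1, 'b'), (3, 'b'), (0, 'c'), (1, '')]


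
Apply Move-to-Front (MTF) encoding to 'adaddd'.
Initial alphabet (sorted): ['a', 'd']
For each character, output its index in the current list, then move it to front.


MTF encoding:
'a': index 0 in ['a', 'd'] -> ['a', 'd']
'd': index 1 in ['a', 'd'] -> ['d', 'a']
'a': index 1 in ['d', 'a'] -> ['a', 'd']
'd': index 1 in ['a', 'd'] -> ['d', 'a']
'd': index 0 in ['d', 'a'] -> ['d', 'a']
'd': index 0 in ['d', 'a'] -> ['d', 'a']


Output: [0, 1, 1, 1, 0, 0]


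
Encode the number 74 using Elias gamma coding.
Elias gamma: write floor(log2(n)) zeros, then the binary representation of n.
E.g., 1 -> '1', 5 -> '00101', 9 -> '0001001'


num_bits = floor(log2(74)) + 1 = 7
leading_zeros = num_bits - 1 = 6
binary(74) = 1001010

Elias gamma(74) = '000000' + '1001010' = 0000001001010 (13 bits)


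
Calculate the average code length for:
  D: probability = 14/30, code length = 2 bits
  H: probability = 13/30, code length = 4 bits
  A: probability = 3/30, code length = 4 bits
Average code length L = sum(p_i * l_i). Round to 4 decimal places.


Weighted contributions p_i * l_i:
  D: (14/30) * 2 = 28/30
  H: (13/30) * 4 = 52/30
  A: (3/30) * 4 = 12/30
Sum = (28 + 52 + 12)/30 = 92/30

L = 92/30 = 3.0667 bits/symbol


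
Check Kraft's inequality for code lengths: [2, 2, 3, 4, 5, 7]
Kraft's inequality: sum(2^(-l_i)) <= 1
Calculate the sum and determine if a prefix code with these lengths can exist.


Sum = 2^(-2) + 2^(-2) + 2^(-3) + 2^(-4) + 2^(-5) + 2^(-7)
    = 0.25 + 0.25 + 0.125 + 0.0625 + 0.03125 + 0.0078125
    = 93/128 = 0.7265625
Since 0.7265625 <= 1, Kraft's inequality IS satisfied.
A prefix code with these lengths CAN exist.

Kraft sum = 0.7265625. Satisfied.


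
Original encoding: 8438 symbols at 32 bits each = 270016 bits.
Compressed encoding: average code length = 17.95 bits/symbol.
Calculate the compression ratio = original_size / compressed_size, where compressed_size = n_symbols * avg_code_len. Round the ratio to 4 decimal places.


original_size = n_symbols * orig_bits = 8438 * 32 = 270016 bits
compressed_size = n_symbols * avg_code_len = 8438 * 17.95 = 151462.1 bits
ratio = original_size / compressed_size = 270016 / 151462.1 = 1.7827

Compression ratio = 1.7827


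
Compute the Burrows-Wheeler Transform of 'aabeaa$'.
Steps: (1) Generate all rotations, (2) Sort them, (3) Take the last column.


Rotations (sorted):
  0: $aabeaa -> last char: a
  1: a$aabea -> last char: a
  2: aa$aabe -> last char: e
  3: aabeaa$ -> last char: $
  4: abeaa$a -> last char: a
  5: beaa$aa -> last char: a
  6: eaa$aab -> last char: b


BWT = aae$aab


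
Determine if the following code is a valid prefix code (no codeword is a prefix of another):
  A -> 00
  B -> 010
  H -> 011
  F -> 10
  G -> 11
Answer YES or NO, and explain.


Checking each pair (does one codeword prefix another?):
  A='00' vs B='010': no prefix
  A='00' vs H='011': no prefix
  A='00' vs F='10': no prefix
  A='00' vs G='11': no prefix
  B='010' vs A='00': no prefix
  B='010' vs H='011': no prefix
  B='010' vs F='10': no prefix
  B='010' vs G='11': no prefix
  H='011' vs A='00': no prefix
  H='011' vs B='010': no prefix
  H='011' vs F='10': no prefix
  H='011' vs G='11': no prefix
  F='10' vs A='00': no prefix
  F='10' vs B='010': no prefix
  F='10' vs H='011': no prefix
  F='10' vs G='11': no prefix
  G='11' vs A='00': no prefix
  G='11' vs B='010': no prefix
  G='11' vs H='011': no prefix
  G='11' vs F='10': no prefix
No violation found over all pairs.

YES -- this is a valid prefix code. No codeword is a prefix of any other codeword.


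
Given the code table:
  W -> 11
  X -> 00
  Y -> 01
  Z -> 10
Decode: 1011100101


Decoding:
10 -> Z
11 -> W
10 -> Z
01 -> Y
01 -> Y


Result: ZWZYY


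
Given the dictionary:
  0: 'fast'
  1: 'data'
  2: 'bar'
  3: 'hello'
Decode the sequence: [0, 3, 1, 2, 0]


Look up each index in the dictionary:
  0 -> 'fast'
  3 -> 'hello'
  1 -> 'data'
  2 -> 'bar'
  0 -> 'fast'

Decoded: "fast hello data bar fast"


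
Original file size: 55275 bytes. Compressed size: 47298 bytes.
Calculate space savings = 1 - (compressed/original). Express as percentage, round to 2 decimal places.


ratio = compressed/original = 47298/55275 = 0.855685
savings = 1 - ratio = 1 - 0.855685 = 0.144315
as a percentage: 0.144315 * 100 = 14.43%

Space savings = 1 - 47298/55275 = 14.43%


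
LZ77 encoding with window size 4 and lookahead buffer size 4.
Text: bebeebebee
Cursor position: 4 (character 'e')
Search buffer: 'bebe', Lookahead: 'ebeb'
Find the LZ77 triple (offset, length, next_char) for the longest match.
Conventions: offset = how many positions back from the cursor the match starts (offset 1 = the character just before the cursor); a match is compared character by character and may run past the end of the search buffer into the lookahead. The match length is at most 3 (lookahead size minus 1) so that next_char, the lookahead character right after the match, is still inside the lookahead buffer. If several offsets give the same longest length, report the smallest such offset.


Try each offset into the search buffer:
  offset=1 (pos 3, char 'e'): match length 1
  offset=2 (pos 2, char 'b'): match length 0
  offset=3 (pos 1, char 'e'): match length 3
  offset=4 (pos 0, char 'b'): match length 0
Longest match has length 3 at offset 3.
next_char = character at position 4 + 3 = 7 -> 'b'

Best match: offset=3, length=3 (matching 'ebe' starting at position 1)
LZ77 triple: (3, 3, 'b')


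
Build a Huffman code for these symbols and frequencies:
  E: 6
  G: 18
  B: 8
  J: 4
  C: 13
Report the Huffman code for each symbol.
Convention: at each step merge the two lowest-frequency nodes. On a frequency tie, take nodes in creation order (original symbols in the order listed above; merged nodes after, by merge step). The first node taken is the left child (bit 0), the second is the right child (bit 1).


Huffman tree construction:
Step 1: Merge J(4) + E(6) = 10
Step 2: Merge B(8) + (J+E)(10) = 18
Step 3: Merge C(13) + G(18) = 31
Step 4: Merge (B+(J+E))(18) + (C+G)(31) = 49
Read each symbol's code off the tree from the root (left child = 0, right child = 1).

Codes:
  E: 011 (length 3)
  G: 11 (length 2)
  B: 00 (length 2)
  J: 010 (length 3)
  C: 10 (length 2)
Average code length: 108/49 = 2.2041 bits/symbol


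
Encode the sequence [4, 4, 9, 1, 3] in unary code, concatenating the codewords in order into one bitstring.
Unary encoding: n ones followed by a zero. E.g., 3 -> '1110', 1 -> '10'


Encode each number as n ones followed by a terminating 0:
  4 -> 11110 (5 bits)
  4 -> 11110 (5 bits)
  9 -> 1111111110 (10 bits)
  1 -> 10 (2 bits)
  3 -> 1110 (4 bits)
Total length = 5 + 5 + 10 + 2 + 4 = 26 bits.

Unary([4, 4, 9, 1, 3]) = 11110111101111111110101110 (26 bits)


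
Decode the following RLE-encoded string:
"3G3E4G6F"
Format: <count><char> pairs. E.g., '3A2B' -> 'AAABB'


Expanding each <count><char> pair:
  3G -> 'GGG'
  3E -> 'EEE'
  4G -> 'GGGG'
  6F -> 'FFFFFF'

Decoded = GGGEEEGGGGFFFFFF


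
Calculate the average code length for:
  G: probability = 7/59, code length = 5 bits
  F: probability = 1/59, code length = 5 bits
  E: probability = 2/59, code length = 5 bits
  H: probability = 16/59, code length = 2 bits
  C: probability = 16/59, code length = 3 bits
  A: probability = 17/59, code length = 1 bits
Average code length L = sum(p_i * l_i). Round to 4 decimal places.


Weighted contributions p_i * l_i:
  G: (7/59) * 5 = 35/59
  F: (1/59) * 5 = 5/59
  E: (2/59) * 5 = 10/59
  H: (16/59) * 2 = 32/59
  C: (16/59) * 3 = 48/59
  A: (17/59) * 1 = 17/59
Sum = (35 + 5 + 10 + 32 + 48 + 17)/59 = 147/59

L = 147/59 = 2.4915 bits/symbol


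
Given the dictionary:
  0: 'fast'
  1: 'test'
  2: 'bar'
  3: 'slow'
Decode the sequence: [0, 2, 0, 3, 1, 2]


Look up each index in the dictionary:
  0 -> 'fast'
  2 -> 'bar'
  0 -> 'fast'
  3 -> 'slow'
  1 -> 'test'
  2 -> 'bar'

Decoded: "fast bar fast slow test bar"


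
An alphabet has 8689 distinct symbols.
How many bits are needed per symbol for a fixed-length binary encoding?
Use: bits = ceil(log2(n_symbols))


log2(8689) = 13.085
Bracket: 2^13 = 8192 < 8689 <= 2^14 = 16384
So ceil(log2(8689)) = 14

bits = ceil(log2(8689)) = ceil(13.085) = 14 bits


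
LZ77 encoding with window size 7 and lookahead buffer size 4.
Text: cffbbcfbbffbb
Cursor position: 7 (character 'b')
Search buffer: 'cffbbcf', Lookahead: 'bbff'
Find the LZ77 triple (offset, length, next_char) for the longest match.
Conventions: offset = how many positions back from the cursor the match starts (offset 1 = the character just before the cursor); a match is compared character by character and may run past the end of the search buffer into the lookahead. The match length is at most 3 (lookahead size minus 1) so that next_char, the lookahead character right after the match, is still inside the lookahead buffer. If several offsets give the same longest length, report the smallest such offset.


Try each offset into the search buffer:
  offset=1 (pos 6, char 'f'): match length 0
  offset=2 (pos 5, char 'c'): match length 0
  offset=3 (pos 4, char 'b'): match length 1
  offset=4 (pos 3, char 'b'): match length 2
  offset=5 (pos 2, char 'f'): match length 0
  offset=6 (pos 1, char 'f'): match length 0
  offset=7 (pos 0, char 'c'): match length 0
Longest match has length 2 at offset 4.
next_char = character at position 7 + 2 = 9 -> 'f'

Best match: offset=4, length=2 (matching 'bb' starting at position 3)
LZ77 triple: (4, 2, 'f')


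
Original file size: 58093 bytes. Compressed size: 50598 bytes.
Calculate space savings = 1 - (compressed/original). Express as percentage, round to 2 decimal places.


ratio = compressed/original = 50598/58093 = 0.870983
savings = 1 - ratio = 1 - 0.870983 = 0.129017
as a percentage: 0.129017 * 100 = 12.9%

Space savings = 1 - 50598/58093 = 12.9%


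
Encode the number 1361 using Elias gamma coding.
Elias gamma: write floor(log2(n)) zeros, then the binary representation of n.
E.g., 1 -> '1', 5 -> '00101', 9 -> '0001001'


num_bits = floor(log2(1361)) + 1 = 11
leading_zeros = num_bits - 1 = 10
binary(1361) = 10101010001

Elias gamma(1361) = '0000000000' + '10101010001' = 000000000010101010001 (21 bits)


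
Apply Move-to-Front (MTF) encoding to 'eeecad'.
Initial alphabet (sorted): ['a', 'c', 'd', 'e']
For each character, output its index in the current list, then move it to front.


MTF encoding:
'e': index 3 in ['a', 'c', 'd', 'e'] -> ['e', 'a', 'c', 'd']
'e': index 0 in ['e', 'a', 'c', 'd'] -> ['e', 'a', 'c', 'd']
'e': index 0 in ['e', 'a', 'c', 'd'] -> ['e', 'a', 'c', 'd']
'c': index 2 in ['e', 'a', 'c', 'd'] -> ['c', 'e', 'a', 'd']
'a': index 2 in ['c', 'e', 'a', 'd'] -> ['a', 'c', 'e', 'd']
'd': index 3 in ['a', 'c', 'e', 'd'] -> ['d', 'a', 'c', 'e']


Output: [3, 0, 0, 2, 2, 3]


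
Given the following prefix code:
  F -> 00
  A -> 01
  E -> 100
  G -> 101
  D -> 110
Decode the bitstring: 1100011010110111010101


Decoding step by step:
Bits 110 -> D
Bits 00 -> F
Bits 110 -> D
Bits 101 -> G
Bits 101 -> G
Bits 110 -> D
Bits 101 -> G
Bits 01 -> A


Decoded message: DFDGGDGA


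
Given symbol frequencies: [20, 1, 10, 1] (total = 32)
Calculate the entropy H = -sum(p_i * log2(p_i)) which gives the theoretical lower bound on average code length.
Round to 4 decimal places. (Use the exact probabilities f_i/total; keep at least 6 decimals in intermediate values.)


Per-symbol terms -p_i * log2(p_i) with p_i = f_i/32:
  p = 20/32 = 0.625000: log2(p) = -0.678072, -p*log2(p) = 0.423795
  p = 1/32 = 0.031250: log2(p) = -5.000000, -p*log2(p) = 0.156250
  p = 10/32 = 0.312500: log2(p) = -1.678072, -p*log2(p) = 0.524397
  p = 1/32 = 0.031250: log2(p) = -5.000000, -p*log2(p) = 0.156250
H = 0.423795 + 0.156250 + 0.524397 + 0.156250 = 1.260692

H = 1.2607 bits/symbol


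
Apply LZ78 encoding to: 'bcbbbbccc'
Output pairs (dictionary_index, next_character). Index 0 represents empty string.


LZ78 encoding steps:
Dictionary: {0: ''}
Step 1: w='' (idx 0), next='b' -> output (0, 'b'), add 'b' as idx 1
Step 2: w='' (idx 0), next='c' -> output (0, 'c'), add 'c' as idx 2
Step 3: w='b' (idx 1), next='b' -> output (1, 'b'), add 'bb' as idx 3
Step 4: w='bb' (idx 3), next='c' -> output (3, 'c'), add 'bbc' as idx 4
Step 5: w='c' (idx 2), next='c' -> output (2, 'c'), add 'cc' as idx 5


Encoded: [(0, 'b'), (0, 'c'), (1, 'b'), (3, 'c'), (2, 'c')]


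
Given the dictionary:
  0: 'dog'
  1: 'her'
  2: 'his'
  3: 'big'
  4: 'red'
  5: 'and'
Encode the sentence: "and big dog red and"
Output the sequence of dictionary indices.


Look up each word in the dictionary:
  'and' -> 5
  'big' -> 3
  'dog' -> 0
  'red' -> 4
  'and' -> 5

Encoded: [5, 3, 0, 4, 5]


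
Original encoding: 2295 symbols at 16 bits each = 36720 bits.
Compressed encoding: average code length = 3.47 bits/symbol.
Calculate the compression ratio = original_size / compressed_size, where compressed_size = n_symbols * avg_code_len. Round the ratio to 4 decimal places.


original_size = n_symbols * orig_bits = 2295 * 16 = 36720 bits
compressed_size = n_symbols * avg_code_len = 2295 * 3.47 = 7963.65 bits
ratio = original_size / compressed_size = 36720 / 7963.65 = 4.611

Compression ratio = 4.611


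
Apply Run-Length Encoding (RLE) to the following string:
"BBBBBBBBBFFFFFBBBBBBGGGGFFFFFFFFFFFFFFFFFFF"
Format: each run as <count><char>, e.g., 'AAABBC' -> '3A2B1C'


Scanning runs left to right:
  i=0: run of 'B' x 9 -> '9B'
  i=9: run of 'F' x 5 -> '5F'
  i=14: run of 'B' x 6 -> '6B'
  i=20: run of 'G' x 4 -> '4G'
  i=24: run of 'F' x 19 -> '19F'

RLE = 9B5F6B4G19F


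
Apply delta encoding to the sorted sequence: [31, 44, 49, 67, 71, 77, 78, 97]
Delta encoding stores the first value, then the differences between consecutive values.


First value: 31
Deltas:
  44 - 31 = 13
  49 - 44 = 5
  67 - 49 = 18
  71 - 67 = 4
  77 - 71 = 6
  78 - 77 = 1
  97 - 78 = 19


Delta encoded: [31, 13, 5, 18, 4, 6, 1, 19]


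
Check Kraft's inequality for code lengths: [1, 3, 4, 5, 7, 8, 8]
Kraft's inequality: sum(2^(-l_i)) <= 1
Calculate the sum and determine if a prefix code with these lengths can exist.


Sum = 2^(-1) + 2^(-3) + 2^(-4) + 2^(-5) + 2^(-7) + 2^(-8) + 2^(-8)
    = 0.5 + 0.125 + 0.0625 + 0.03125 + 0.0078125 + 0.00390625 + 0.00390625
    = 188/256 = 0.734375
Since 0.734375 <= 1, Kraft's inequality IS satisfied.
A prefix code with these lengths CAN exist.

Kraft sum = 0.734375. Satisfied.


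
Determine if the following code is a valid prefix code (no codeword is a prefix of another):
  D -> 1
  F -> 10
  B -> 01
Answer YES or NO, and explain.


Checking each pair (does one codeword prefix another?):
  D='1' vs F='10': prefix -- VIOLATION

NO -- this is NOT a valid prefix code. D (1) is a prefix of F (10).


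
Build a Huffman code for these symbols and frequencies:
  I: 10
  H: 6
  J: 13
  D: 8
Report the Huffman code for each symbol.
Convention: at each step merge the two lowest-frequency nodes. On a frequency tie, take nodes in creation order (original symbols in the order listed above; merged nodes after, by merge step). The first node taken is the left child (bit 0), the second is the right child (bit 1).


Huffman tree construction:
Step 1: Merge H(6) + D(8) = 14
Step 2: Merge I(10) + J(13) = 23
Step 3: Merge (H+D)(14) + (I+J)(23) = 37
Read each symbol's code off the tree from the root (left child = 0, right child = 1).

Codes:
  I: 10 (length 2)
  H: 00 (length 2)
  J: 11 (length 2)
  D: 01 (length 2)
Average code length: 74/37 = 2.0000 bits/symbol


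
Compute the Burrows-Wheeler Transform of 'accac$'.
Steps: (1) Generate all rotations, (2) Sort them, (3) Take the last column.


Rotations (sorted):
  0: $accac -> last char: c
  1: ac$acc -> last char: c
  2: accac$ -> last char: $
  3: c$acca -> last char: a
  4: cac$ac -> last char: c
  5: ccac$a -> last char: a


BWT = cc$aca


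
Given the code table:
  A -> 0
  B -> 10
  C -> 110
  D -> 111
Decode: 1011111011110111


Decoding:
10 -> B
111 -> D
110 -> C
111 -> D
10 -> B
111 -> D


Result: BDCDBD


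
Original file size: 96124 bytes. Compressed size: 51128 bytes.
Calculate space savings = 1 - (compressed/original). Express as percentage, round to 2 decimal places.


ratio = compressed/original = 51128/96124 = 0.531896
savings = 1 - ratio = 1 - 0.531896 = 0.468104
as a percentage: 0.468104 * 100 = 46.81%

Space savings = 1 - 51128/96124 = 46.81%


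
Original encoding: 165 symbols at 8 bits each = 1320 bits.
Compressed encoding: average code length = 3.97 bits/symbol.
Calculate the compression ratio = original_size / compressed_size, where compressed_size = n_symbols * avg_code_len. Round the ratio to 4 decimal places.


original_size = n_symbols * orig_bits = 165 * 8 = 1320 bits
compressed_size = n_symbols * avg_code_len = 165 * 3.97 = 655.05 bits
ratio = original_size / compressed_size = 1320 / 655.05 = 2.0151

Compression ratio = 2.0151


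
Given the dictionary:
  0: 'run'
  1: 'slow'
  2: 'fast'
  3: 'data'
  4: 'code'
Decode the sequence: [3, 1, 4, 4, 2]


Look up each index in the dictionary:
  3 -> 'data'
  1 -> 'slow'
  4 -> 'code'
  4 -> 'code'
  2 -> 'fast'

Decoded: "data slow code code fast"
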